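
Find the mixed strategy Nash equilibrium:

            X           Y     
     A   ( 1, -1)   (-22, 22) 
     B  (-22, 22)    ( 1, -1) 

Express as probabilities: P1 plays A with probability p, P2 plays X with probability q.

p = 0.5, q = 0.5

Work:
Find probabilities that make opponent indifferent:
P2 chooses q to make P1 indifferent between A and B
P1 chooses p to make P2 indifferent between X and Y
Mixed NE: P1 plays (A: 0.5, B: 0.5), P2 plays (X: 0.5, Y: 0.5)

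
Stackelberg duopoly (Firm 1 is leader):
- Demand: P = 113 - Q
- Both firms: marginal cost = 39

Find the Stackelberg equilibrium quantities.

q₁* (leader) = 37.0, q₂* (follower) = 18.5

Work:
Follower's reaction: q₂ = (a - c - q₁)/2
Leader substitutes: π₁ = q₁·(a - q₁ - (a-c-q₁)/2 - c)
FOC: q₁* = (113 - 39)/2 = 37.00
Then: q₂* = (113 - 39 - 37.0)/2 = 18.50
Leader has first-mover advantage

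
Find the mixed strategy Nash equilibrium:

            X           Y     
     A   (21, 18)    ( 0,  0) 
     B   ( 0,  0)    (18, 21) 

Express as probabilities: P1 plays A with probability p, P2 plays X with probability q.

p = 0.5385, q = 0.4615

Work:
Find probabilities that make opponent indifferent:
P2 chooses q to make P1 indifferent between A and B
P1 chooses p to make P2 indifferent between X and Y
Mixed NE: P1 plays (A: 0.5385, B: 0.4615), P2 plays (X: 0.4615, Y: 0.5385)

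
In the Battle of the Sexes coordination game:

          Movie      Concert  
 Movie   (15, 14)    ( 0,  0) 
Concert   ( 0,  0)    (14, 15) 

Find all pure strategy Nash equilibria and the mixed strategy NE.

Pure NE: (Movie, Movie) and (Concert, Concert); Mixed NE: p = 0.5172, q = 0.4828

Work:
Check pure NE:
(Movie, Movie): (15, 14) - no unilateral deviation beneficial
(Concert, Concert): (14, 15) - no unilateral deviation beneficial
Mixed NE: P1 plays Movie with p = 0.5172, P2 plays Movie with q = 0.4828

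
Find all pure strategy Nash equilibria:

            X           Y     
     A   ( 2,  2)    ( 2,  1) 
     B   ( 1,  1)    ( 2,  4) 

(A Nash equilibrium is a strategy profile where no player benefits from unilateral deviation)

Nash equilibrium: (A, X), (B, Y)

Work:
Best responses:
  P1 vs X: payoffs [2, 1] → best response A (payoff 2)
  P1 vs Y: payoffs [2, 2] → best response A/B (payoff 2)
  P2 vs A: payoffs [2, 1] → best response X (payoff 2)
  P2 vs B: payoffs [1, 4] → best response Y (payoff 4)
Mutual best responses: (A,X), (B,Y) → Nash equilibria.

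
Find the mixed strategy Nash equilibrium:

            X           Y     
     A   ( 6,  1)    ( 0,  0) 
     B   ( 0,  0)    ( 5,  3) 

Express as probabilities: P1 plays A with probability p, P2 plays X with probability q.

p = 0.75, q = 0.4545

Work:
Find probabilities that make opponent indifferent:
P2 chooses q to make P1 indifferent between A and B
P1 chooses p to make P2 indifferent between X and Y
Mixed NE: P1 plays (A: 0.75, B: 0.25), P2 plays (X: 0.4545, Y: 0.5455)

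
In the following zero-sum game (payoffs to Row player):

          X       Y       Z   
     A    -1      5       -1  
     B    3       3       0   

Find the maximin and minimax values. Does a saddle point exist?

Maximin = 0, Minimax = 0, Saddle: True

Work:
Row minimums: [-1, 0] → maximin = 0
Column maximums: [3, 5, 0] → minimax = 0
Saddle point exists! Game value = 0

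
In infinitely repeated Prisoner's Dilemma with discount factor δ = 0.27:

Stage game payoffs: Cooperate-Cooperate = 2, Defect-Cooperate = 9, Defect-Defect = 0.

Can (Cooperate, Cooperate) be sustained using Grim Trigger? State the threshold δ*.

δ* = 0.7778; since δ = 0.27 < 0.7778, cooperation cannot be sustained

Work:
For Grim Trigger:
Cooperate forever: 2/(1-δ)
Defect then punished: 9 + 0·δ/(1-δ)
Need: 2/(1-δ) ≥ 9 + 0·δ/(1-δ)
Solving: δ ≥ (T-R)/(T-P) = (9-2)/(9-0) = 0.7778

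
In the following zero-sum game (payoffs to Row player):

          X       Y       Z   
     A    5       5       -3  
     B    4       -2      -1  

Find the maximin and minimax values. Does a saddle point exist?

Maximin = -2, Minimax = -1, Saddle: False

Work:
Row minimums: [-3, -2] → maximin = -2
Column maximums: [5, 5, -1] → minimax = -1
No saddle point (maximin ≠ minimax). Mixed strategy needed.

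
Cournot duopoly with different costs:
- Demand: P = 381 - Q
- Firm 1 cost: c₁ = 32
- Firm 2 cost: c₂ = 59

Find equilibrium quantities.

q₁* = 125.33, q₂* = 98.33

Work:
Reaction: q₁ = (381 - 32 - q₂)/2
Reaction: q₂ = (381 - 59 - q₁)/2
Solve simultaneously:
q₁* = (381 - 2×32 + 59)/3 = 125.33
q₂* = (381 - 2×59 + 32)/3 = 98.33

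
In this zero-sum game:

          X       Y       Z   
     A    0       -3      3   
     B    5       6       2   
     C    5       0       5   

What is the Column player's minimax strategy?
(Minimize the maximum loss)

Column should play X or Z (all achieve the minimum), value = 5

Work:
Column player minimizes Row's maximum payoff:
Column X: max payoff to Row = 5
Column Y: max payoff to Row = 6
Column Z: max payoff to Row = 5
Minimum is 5, achieved by columns X, Z (tied).
Each of X or Z is a minimax strategy.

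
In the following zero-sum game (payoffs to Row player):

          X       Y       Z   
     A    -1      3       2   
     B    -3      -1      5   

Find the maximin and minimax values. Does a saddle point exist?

Maximin = -1, Minimax = -1, Saddle: True

Work:
Row minimums: [-1, -3] → maximin = -1
Column maximums: [-1, 3, 5] → minimax = -1
Saddle point exists! Game value = -1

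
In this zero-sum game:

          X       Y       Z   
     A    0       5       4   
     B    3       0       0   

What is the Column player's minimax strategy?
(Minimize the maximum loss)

Column should play X, value = 3

Work:
Column player minimizes Row's maximum payoff:
Column X: max payoff to Row = 3
Column Y: max payoff to Row = 5
Column Z: max payoff to Row = 4
Minimum is 3, achieved by column X.
Minimax strategy: X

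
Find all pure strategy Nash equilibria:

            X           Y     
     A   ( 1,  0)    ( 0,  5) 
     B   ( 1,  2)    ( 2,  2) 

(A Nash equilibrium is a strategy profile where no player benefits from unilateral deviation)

Nash equilibrium: (B, X), (B, Y)

Work:
Best responses:
  P1 vs X: payoffs [1, 1] → best response A/B (payoff 1)
  P1 vs Y: payoffs [0, 2] → best response B (payoff 2)
  P2 vs A: payoffs [0, 5] → best response Y (payoff 5)
  P2 vs B: payoffs [2, 2] → best response X/Y (payoff 2)
Mutual best responses: (B,X), (B,Y) → Nash equilibria.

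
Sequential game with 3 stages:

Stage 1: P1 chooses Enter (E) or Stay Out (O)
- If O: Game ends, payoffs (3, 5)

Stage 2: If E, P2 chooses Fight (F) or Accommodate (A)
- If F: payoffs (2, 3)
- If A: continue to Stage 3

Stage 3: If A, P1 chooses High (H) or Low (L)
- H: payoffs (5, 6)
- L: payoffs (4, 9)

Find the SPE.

SPE: (E, A, H); Outcome (5, 6)

Work:
Stage 3: P1 chooses H (5 vs 4)
Stage 2: P2: F->3, A->6 (anticipating H). Choose A
Stage 1: P1: O->3, E->5 (anticipating A, H). Choose E
SPE path: E -> A -> H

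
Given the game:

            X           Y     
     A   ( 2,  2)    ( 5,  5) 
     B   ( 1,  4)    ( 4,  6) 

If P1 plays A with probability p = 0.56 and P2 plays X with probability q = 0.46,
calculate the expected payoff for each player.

E[P1] = 3.18, E[P2] = 4.2624

Work:
E[P1] = p·q·π₁(A,X) + p·(1-q)·π₁(A,Y) + (1-p)·q·π₁(B,X) + (1-p)·(1-q)·π₁(B,Y)
= 0.56·0.46·2 + 0.56·0.54·5 + 0.44·0.46·1 + 0.44·0.54·4
= 3.18

E[P2] = 4.2624 (similar calculation)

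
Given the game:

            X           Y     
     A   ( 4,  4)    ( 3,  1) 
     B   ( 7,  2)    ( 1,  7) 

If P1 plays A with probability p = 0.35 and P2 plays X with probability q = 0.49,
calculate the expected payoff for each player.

E[P1] = 3.7825, E[P2] = 3.822

Work:
E[P1] = p·q·π₁(A,X) + p·(1-q)·π₁(A,Y) + (1-p)·q·π₁(B,X) + (1-p)·(1-q)·π₁(B,Y)
= 0.35·0.49·4 + 0.35·0.51·3 + 0.65·0.49·7 + 0.65·0.51·1
= 3.7825

E[P2] = 3.822 (similar calculation)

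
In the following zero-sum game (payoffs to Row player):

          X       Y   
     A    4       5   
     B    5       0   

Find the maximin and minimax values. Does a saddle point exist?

Maximin = 4, Minimax = 5, Saddle: False

Work:
Row minimums: [4, 0] → maximin = 4
Column maximums: [5, 5] → minimax = 5
No saddle point (maximin ≠ minimax). Mixed strategy needed.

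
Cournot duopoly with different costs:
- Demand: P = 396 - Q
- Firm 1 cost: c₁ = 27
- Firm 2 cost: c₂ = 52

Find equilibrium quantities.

q₁* = 131.33, q₂* = 106.33

Work:
Reaction: q₁ = (396 - 27 - q₂)/2
Reaction: q₂ = (396 - 52 - q₁)/2
Solve simultaneously:
q₁* = (396 - 2×27 + 52)/3 = 131.33
q₂* = (396 - 2×52 + 27)/3 = 106.33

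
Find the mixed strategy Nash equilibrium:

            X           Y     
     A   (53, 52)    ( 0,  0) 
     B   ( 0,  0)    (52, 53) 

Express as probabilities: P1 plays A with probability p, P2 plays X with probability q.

p = 0.5048, q = 0.4952

Work:
Find probabilities that make opponent indifferent:
P2 chooses q to make P1 indifferent between A and B
P1 chooses p to make P2 indifferent between X and Y
Mixed NE: P1 plays (A: 0.5048, B: 0.4952), P2 plays (X: 0.4952, Y: 0.5048)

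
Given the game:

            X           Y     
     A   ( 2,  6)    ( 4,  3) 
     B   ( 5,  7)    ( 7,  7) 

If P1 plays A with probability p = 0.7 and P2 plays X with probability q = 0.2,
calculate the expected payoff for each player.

E[P1] = 4.5, E[P2] = 4.62

Work:
E[P1] = p·q·π₁(A,X) + p·(1-q)·π₁(A,Y) + (1-p)·q·π₁(B,X) + (1-p)·(1-q)·π₁(B,Y)
= 0.7·0.2·2 + 0.7·0.8·4 + 0.3·0.2·5 + 0.3·0.8·7
= 4.5

E[P2] = 4.62 (similar calculation)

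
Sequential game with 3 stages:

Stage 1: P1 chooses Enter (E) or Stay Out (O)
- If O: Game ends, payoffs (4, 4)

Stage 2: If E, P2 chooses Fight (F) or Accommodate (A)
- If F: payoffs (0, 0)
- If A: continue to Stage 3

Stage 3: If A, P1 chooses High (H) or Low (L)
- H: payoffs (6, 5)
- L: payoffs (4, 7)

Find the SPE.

SPE: (E, A, H); Outcome (6, 5)

Work:
Stage 3: P1 chooses H (6 vs 4)
Stage 2: P2: F->0, A->5 (anticipating H). Choose A
Stage 1: P1: O->4, E->6 (anticipating A, H). Choose E
SPE path: E -> A -> H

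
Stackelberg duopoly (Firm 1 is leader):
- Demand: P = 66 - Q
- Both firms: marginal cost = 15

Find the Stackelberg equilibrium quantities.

q₁* (leader) = 25.5, q₂* (follower) = 12.75

Work:
Follower's reaction: q₂ = (a - c - q₁)/2
Leader substitutes: π₁ = q₁·(a - q₁ - (a-c-q₁)/2 - c)
FOC: q₁* = (66 - 15)/2 = 25.50
Then: q₂* = (66 - 15 - 25.5)/2 = 12.75
Leader has first-mover advantage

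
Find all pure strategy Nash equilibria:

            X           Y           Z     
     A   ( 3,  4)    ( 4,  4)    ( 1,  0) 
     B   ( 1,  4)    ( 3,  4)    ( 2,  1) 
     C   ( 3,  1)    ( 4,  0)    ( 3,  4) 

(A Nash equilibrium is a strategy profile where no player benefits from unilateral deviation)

Nash equilibrium: (A, X), (A, Y), (C, Z)

Work:
Best responses:
  P1 vs X: payoffs [3, 1, 3] → best response A/C (payoff 3)
  P1 vs Y: payoffs [4, 3, 4] → best response A/C (payoff 4)
  P1 vs Z: payoffs [1, 2, 3] → best response C (payoff 3)
  P2 vs A: payoffs [4, 4, 0] → best response X/Y (payoff 4)
  P2 vs B: payoffs [4, 4, 1] → best response X/Y (payoff 4)
  P2 vs C: payoffs [1, 0, 4] → best response Z (payoff 4)
Mutual best responses: (A,X), (A,Y), (C,Z) → Nash equilibria.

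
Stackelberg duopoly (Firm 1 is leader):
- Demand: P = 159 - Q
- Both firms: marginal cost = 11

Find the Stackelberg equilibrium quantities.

q₁* (leader) = 74.0, q₂* (follower) = 37.0

Work:
Follower's reaction: q₂ = (a - c - q₁)/2
Leader substitutes: π₁ = q₁·(a - q₁ - (a-c-q₁)/2 - c)
FOC: q₁* = (159 - 11)/2 = 74.00
Then: q₂* = (159 - 11 - 74.0)/2 = 37.00
Leader has first-mover advantage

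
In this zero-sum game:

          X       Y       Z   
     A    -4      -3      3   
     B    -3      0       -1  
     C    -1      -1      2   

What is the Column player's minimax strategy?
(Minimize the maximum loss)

Column should play X, value = -1

Work:
Column player minimizes Row's maximum payoff:
Column X: max payoff to Row = -1
Column Y: max payoff to Row = 0
Column Z: max payoff to Row = 3
Minimum is -1, achieved by column X.
Minimax strategy: X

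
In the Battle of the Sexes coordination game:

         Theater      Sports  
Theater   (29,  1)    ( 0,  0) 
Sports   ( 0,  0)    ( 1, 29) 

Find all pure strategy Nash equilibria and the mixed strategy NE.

Pure NE: (Theater, Theater) and (Sports, Sports); Mixed NE: p = 0.9667, q = 0.0333

Work:
Check pure NE:
(Theater, Theater): (29, 1) - no unilateral deviation beneficial
(Sports, Sports): (1, 29) - no unilateral deviation beneficial
Mixed NE: P1 plays Theater with p = 0.9667, P2 plays Theater with q = 0.0333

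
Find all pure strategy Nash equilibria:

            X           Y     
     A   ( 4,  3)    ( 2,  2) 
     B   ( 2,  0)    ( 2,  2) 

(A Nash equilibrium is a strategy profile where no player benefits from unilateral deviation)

Nash equilibrium: (A, X), (B, Y)

Work:
Best responses:
  P1 vs X: payoffs [4, 2] → best response A (payoff 4)
  P1 vs Y: payoffs [2, 2] → best response A/B (payoff 2)
  P2 vs A: payoffs [3, 2] → best response X (payoff 3)
  P2 vs B: payoffs [0, 2] → best response Y (payoff 2)
Mutual best responses: (A,X), (B,Y) → Nash equilibria.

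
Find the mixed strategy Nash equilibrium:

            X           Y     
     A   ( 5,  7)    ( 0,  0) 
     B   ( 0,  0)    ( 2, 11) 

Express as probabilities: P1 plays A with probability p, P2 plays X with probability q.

p = 0.6111, q = 0.2857

Work:
Find probabilities that make opponent indifferent:
P2 chooses q to make P1 indifferent between A and B
P1 chooses p to make P2 indifferent between X and Y
Mixed NE: P1 plays (A: 0.6111, B: 0.3889), P2 plays (X: 0.2857, Y: 0.7143)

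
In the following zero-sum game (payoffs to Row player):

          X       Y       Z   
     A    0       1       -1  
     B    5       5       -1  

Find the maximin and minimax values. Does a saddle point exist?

Maximin = -1, Minimax = -1, Saddle: True

Work:
Row minimums: [-1, -1] → maximin = -1
Column maximums: [5, 5, -1] → minimax = -1
Saddle point exists! Game value = -1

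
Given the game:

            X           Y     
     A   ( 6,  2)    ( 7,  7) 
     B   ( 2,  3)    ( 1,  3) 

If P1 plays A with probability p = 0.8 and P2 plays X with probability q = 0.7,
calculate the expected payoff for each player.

E[P1] = 5.38, E[P2] = 3.4

Work:
E[P1] = p·q·π₁(A,X) + p·(1-q)·π₁(A,Y) + (1-p)·q·π₁(B,X) + (1-p)·(1-q)·π₁(B,Y)
= 0.8·0.7·6 + 0.8·0.3·7 + 0.2·0.7·2 + 0.2·0.3·1
= 5.38

E[P2] = 3.4 (similar calculation)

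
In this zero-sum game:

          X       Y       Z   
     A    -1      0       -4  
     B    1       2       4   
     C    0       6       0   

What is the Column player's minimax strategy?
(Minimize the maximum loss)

Column should play X, value = 1

Work:
Column player minimizes Row's maximum payoff:
Column X: max payoff to Row = 1
Column Y: max payoff to Row = 6
Column Z: max payoff to Row = 4
Minimum is 1, achieved by column X.
Minimax strategy: X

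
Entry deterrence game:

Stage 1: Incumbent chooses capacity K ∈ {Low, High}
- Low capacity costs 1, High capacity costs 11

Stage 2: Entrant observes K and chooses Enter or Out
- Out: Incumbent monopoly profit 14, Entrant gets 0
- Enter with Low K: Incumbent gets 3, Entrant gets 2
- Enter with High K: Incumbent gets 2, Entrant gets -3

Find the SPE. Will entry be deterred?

SPE: (High, Enter|Low, Out|High); Entry deterred. Incumbent net profit = 3

Work:
After Low K: Entrant enters (2 > 0)
After High K: Entrant stays out (-3 < 0)
Incumbent: Low → 3−1=2, High → 14−11=3
Incumbent chooses High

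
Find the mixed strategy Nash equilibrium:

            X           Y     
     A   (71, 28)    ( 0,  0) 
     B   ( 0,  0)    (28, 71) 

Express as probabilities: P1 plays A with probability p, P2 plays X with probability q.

p = 0.7172, q = 0.2828

Work:
Find probabilities that make opponent indifferent:
P2 chooses q to make P1 indifferent between A and B
P1 chooses p to make P2 indifferent between X and Y
Mixed NE: P1 plays (A: 0.7172, B: 0.2828), P2 plays (X: 0.2828, Y: 0.7172)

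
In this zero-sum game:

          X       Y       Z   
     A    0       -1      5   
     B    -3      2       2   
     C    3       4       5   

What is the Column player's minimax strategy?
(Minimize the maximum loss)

Column should play X, value = 3

Work:
Column player minimizes Row's maximum payoff:
Column X: max payoff to Row = 3
Column Y: max payoff to Row = 4
Column Z: max payoff to Row = 5
Minimum is 3, achieved by column X.
Minimax strategy: X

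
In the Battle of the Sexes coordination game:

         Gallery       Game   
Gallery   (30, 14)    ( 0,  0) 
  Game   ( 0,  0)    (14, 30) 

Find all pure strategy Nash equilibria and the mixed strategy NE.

Pure NE: (Gallery, Gallery) and (Game, Game); Mixed NE: p = 0.6818, q = 0.3182

Work:
Check pure NE:
(Gallery, Gallery): (30, 14) - no unilateral deviation beneficial
(Game, Game): (14, 30) - no unilateral deviation beneficial
Mixed NE: P1 plays Gallery with p = 0.6818, P2 plays Gallery with q = 0.3182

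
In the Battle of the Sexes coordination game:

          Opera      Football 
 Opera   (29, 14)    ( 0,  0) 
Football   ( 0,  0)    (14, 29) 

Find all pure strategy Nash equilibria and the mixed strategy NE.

Pure NE: (Opera, Opera) and (Football, Football); Mixed NE: p = 0.6744, q = 0.3256

Work:
Check pure NE:
(Opera, Opera): (29, 14) - no unilateral deviation beneficial
(Football, Football): (14, 29) - no unilateral deviation beneficial
Mixed NE: P1 plays Opera with p = 0.6744, P2 plays Opera with q = 0.3256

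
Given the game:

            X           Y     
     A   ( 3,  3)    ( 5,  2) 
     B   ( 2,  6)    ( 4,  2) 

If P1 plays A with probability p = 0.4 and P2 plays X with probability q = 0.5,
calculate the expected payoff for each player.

E[P1] = 3.4, E[P2] = 3.4

Work:
E[P1] = p·q·π₁(A,X) + p·(1-q)·π₁(A,Y) + (1-p)·q·π₁(B,X) + (1-p)·(1-q)·π₁(B,Y)
= 0.4·0.5·3 + 0.4·0.5·5 + 0.6·0.5·2 + 0.6·0.5·4
= 3.4

E[P2] = 3.4 (similar calculation)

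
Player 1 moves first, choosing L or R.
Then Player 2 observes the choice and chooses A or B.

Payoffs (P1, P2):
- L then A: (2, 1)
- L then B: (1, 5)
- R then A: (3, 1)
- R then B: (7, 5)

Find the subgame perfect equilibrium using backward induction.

P1 plays R, P2 plays B after L and B after R; Payoff (7, 5)

Work:
Backward induction:
After L: P2 chooses B → P1 gets 1
After R: P2 chooses B → P1 gets 7
P1 chooses R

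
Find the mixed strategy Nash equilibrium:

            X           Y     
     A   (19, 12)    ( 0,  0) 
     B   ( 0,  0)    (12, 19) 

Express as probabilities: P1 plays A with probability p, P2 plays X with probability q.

p = 0.6129, q = 0.3871

Work:
Find probabilities that make opponent indifferent:
P2 chooses q to make P1 indifferent between A and B
P1 chooses p to make P2 indifferent between X and Y
Mixed NE: P1 plays (A: 0.6129, B: 0.3871), P2 plays (X: 0.3871, Y: 0.6129)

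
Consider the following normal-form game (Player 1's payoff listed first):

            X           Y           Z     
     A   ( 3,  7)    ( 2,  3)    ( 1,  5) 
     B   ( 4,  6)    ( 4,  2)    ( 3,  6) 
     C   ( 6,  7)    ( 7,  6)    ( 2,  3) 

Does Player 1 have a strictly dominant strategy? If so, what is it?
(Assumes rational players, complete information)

No strictly dominant strategy exists for Player 1

Work:
A strategy strictly dominates another if it gives a strictly higher payoff against every opponent action. Compare each pair of P1's strategies column-by-column:
  A vs B: [3 vs 4, 2 vs 4, 1 vs 3] → A does not strictly dominate B (column X: 3 ≤ 4)
  A vs C: [3 vs 6, 2 vs 7, 1 vs 2] → A does not strictly dominate C (column X: 3 ≤ 6)
  B vs A: [4 vs 3, 4 vs 2, 3 vs 1] → B strictly dominates A
  B vs C: [4 vs 6, 4 vs 7, 3 vs 2] → B does not strictly dominate C (column X: 4 ≤ 6)
  C vs A: [6 vs 3, 7 vs 2, 2 vs 1] → C strictly dominates A
  C vs B: [6 vs 4, 7 vs 4, 2 vs 3] → C does not strictly dominate B (column Z: 2 ≤ 3)
No single strategy strictly dominates all others → no strictly dominant strategy.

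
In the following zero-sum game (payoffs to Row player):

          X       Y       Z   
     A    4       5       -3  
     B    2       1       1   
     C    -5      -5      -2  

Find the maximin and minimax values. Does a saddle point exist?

Maximin = 1, Minimax = 1, Saddle: True

Work:
Row minimums: [-3, 1, -5] → maximin = 1
Column maximums: [4, 5, 1] → minimax = 1
Saddle point exists! Game value = 1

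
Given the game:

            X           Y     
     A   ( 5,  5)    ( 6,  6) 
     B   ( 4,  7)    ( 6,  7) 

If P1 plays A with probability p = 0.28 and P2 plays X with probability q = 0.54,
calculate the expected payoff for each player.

E[P1] = 5.0712, E[P2] = 6.5688

Work:
E[P1] = p·q·π₁(A,X) + p·(1-q)·π₁(A,Y) + (1-p)·q·π₁(B,X) + (1-p)·(1-q)·π₁(B,Y)
= 0.28·0.54·5 + 0.28·0.46·6 + 0.72·0.54·4 + 0.72·0.46·6
= 5.0712

E[P2] = 6.5688 (similar calculation)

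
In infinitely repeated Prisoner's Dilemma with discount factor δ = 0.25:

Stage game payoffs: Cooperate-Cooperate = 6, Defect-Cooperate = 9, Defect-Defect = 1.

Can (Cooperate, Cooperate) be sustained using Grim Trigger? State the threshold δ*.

δ* = 0.375; since δ = 0.25 < 0.375, cooperation cannot be sustained

Work:
For Grim Trigger:
Cooperate forever: 6/(1-δ)
Defect then punished: 9 + 1·δ/(1-δ)
Need: 6/(1-δ) ≥ 9 + 1·δ/(1-δ)
Solving: δ ≥ (T-R)/(T-P) = (9-6)/(9-1) = 0.375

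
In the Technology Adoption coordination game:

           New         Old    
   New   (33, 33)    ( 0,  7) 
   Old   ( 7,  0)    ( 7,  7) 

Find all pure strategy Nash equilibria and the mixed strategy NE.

Pure NE: (New, New) and (Old, Old); Mixed NE: p = 0.2121, q = 0.2121

Work:
Check pure NE:
(New, New): (33, 33) - no unilateral deviation beneficial
(Old, Old): (7, 7) - no unilateral deviation beneficial
Mixed NE: P1 plays New with p = 0.2121, P2 plays New with q = 0.2121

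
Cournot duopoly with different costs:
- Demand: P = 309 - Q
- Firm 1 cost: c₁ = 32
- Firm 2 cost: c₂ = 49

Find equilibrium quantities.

q₁* = 98.0, q₂* = 81.0

Work:
Reaction: q₁ = (309 - 32 - q₂)/2
Reaction: q₂ = (309 - 49 - q₁)/2
Solve simultaneously:
q₁* = (309 - 2×32 + 49)/3 = 98.0
q₂* = (309 - 2×49 + 32)/3 = 81.0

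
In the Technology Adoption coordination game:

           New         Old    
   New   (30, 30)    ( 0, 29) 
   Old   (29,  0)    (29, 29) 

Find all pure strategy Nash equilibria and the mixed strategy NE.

Pure NE: (New, New) and (Old, Old); Mixed NE: p = 0.9667, q = 0.9667

Work:
Check pure NE:
(New, New): (30, 30) - no unilateral deviation beneficial
(Old, Old): (29, 29) - no unilateral deviation beneficial
Mixed NE: P1 plays New with p = 0.9667, P2 plays New with q = 0.9667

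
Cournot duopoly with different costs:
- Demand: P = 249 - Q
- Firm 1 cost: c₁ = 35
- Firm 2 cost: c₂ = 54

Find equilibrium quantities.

q₁* = 77.67, q₂* = 58.67

Work:
Reaction: q₁ = (249 - 35 - q₂)/2
Reaction: q₂ = (249 - 54 - q₁)/2
Solve simultaneously:
q₁* = (249 - 2×35 + 54)/3 = 77.67
q₂* = (249 - 2×54 + 35)/3 = 58.67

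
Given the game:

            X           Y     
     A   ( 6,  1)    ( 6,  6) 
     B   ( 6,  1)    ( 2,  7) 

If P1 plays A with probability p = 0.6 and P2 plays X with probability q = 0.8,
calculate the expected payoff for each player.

E[P1] = 5.68, E[P2] = 2.08

Work:
E[P1] = p·q·π₁(A,X) + p·(1-q)·π₁(A,Y) + (1-p)·q·π₁(B,X) + (1-p)·(1-q)·π₁(B,Y)
= 0.6·0.8·6 + 0.6·0.2·6 + 0.4·0.8·6 + 0.4·0.2·2
= 5.68

E[P2] = 2.08 (similar calculation)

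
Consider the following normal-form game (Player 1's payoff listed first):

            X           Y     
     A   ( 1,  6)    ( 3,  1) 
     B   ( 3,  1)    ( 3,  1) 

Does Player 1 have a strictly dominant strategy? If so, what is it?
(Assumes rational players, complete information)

No strictly dominant strategy exists for Player 1

Work:
A strategy strictly dominates another if it gives a strictly higher payoff against every opponent action. Compare each pair of P1's strategies column-by-column:
  A vs B: [1 vs 3, 3 vs 3] → A does not strictly dominate B (column X: 1 ≤ 3)
  B vs A: [3 vs 1, 3 vs 3] → B does not strictly dominate A (column Y: 3 ≤ 3)
No single strategy strictly dominates all others → no strictly dominant strategy.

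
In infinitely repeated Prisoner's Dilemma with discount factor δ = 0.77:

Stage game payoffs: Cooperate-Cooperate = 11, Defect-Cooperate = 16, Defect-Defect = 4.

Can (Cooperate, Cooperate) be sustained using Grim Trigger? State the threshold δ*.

δ* = 0.4167; since δ = 0.77 ≥ 0.4167, cooperation can be sustained

Work:
For Grim Trigger:
Cooperate forever: 11/(1-δ)
Defect then punished: 16 + 4·δ/(1-δ)
Need: 11/(1-δ) ≥ 16 + 4·δ/(1-δ)
Solving: δ ≥ (T-R)/(T-P) = (16-11)/(16-4) = 0.4167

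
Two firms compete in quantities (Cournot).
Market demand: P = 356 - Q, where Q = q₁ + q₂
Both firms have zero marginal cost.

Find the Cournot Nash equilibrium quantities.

q₁* = q₂* = 118.67; P* = 118.67

Work:
Profit: π_i = P·q_i = (a - q_i - q_j)·q_i
FOC: ∂π_i/∂q_i = a - 2q_i - q_j = 0
Reaction function: q_i = (356 - q_j)/2
Symmetry: q* = 356/3 = 118.67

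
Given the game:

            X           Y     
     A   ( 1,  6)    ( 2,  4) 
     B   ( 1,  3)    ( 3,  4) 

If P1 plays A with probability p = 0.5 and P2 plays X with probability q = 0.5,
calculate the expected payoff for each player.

E[P1] = 1.75, E[P2] = 4.25

Work:
E[P1] = p·q·π₁(A,X) + p·(1-q)·π₁(A,Y) + (1-p)·q·π₁(B,X) + (1-p)·(1-q)·π₁(B,Y)
= 0.5·0.5·1 + 0.5·0.5·2 + 0.5·0.5·1 + 0.5·0.5·3
= 1.75

E[P2] = 4.25 (similar calculation)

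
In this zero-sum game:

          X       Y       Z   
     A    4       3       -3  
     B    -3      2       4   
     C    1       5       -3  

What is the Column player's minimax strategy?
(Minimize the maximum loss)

Column should play X or Z (all achieve the minimum), value = 4

Work:
Column player minimizes Row's maximum payoff:
Column X: max payoff to Row = 4
Column Y: max payoff to Row = 5
Column Z: max payoff to Row = 4
Minimum is 4, achieved by columns X, Z (tied).
Each of X or Z is a minimax strategy.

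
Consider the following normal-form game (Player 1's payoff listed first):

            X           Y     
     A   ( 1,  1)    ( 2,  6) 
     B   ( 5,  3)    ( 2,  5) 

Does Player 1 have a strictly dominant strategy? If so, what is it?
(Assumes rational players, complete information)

No strictly dominant strategy exists for Player 1

Work:
A strategy strictly dominates another if it gives a strictly higher payoff against every opponent action. Compare each pair of P1's strategies column-by-column:
  A vs B: [1 vs 5, 2 vs 2] → A does not strictly dominate B (column X: 1 ≤ 5)
  B vs A: [5 vs 1, 2 vs 2] → B does not strictly dominate A (column Y: 2 ≤ 2)
No single strategy strictly dominates all others → no strictly dominant strategy.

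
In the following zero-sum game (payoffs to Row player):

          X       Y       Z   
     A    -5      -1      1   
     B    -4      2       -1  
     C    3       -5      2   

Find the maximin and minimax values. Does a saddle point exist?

Maximin = -4, Minimax = 2, Saddle: False

Work:
Row minimums: [-5, -4, -5] → maximin = -4
Column maximums: [3, 2, 2] → minimax = 2
No saddle point (maximin ≠ minimax). Mixed strategy needed.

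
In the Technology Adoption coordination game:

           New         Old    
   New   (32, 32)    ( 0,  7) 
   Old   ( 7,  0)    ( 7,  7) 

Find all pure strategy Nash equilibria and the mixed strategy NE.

Pure NE: (New, New) and (Old, Old); Mixed NE: p = 0.2188, q = 0.2188

Work:
Check pure NE:
(New, New): (32, 32) - no unilateral deviation beneficial
(Old, Old): (7, 7) - no unilateral deviation beneficial
Mixed NE: P1 plays New with p = 0.2188, P2 plays New with q = 0.2188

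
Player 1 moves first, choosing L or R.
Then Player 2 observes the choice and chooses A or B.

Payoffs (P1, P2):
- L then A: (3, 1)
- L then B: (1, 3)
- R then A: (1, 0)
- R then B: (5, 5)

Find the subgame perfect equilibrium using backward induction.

P1 plays R, P2 plays B after L and B after R; Payoff (5, 5)

Work:
Backward induction:
After L: P2 chooses B → P1 gets 1
After R: P2 chooses B → P1 gets 5
P1 chooses R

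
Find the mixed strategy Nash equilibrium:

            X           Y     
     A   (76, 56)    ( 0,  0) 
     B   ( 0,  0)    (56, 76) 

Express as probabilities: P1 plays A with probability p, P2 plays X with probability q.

p = 0.5758, q = 0.4242

Work:
Find probabilities that make opponent indifferent:
P2 chooses q to make P1 indifferent between A and B
P1 chooses p to make P2 indifferent between X and Y
Mixed NE: P1 plays (A: 0.5758, B: 0.4242), P2 plays (X: 0.4242, Y: 0.5758)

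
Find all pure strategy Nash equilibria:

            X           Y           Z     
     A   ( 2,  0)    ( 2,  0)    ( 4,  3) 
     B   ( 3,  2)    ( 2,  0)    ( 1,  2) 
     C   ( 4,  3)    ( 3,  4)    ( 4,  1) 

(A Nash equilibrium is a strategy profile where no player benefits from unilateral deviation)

Nash equilibrium: (A, Z), (C, Y)

Work:
Best responses:
  P1 vs X: payoffs [2, 3, 4] → best response C (payoff 4)
  P1 vs Y: payoffs [2, 2, 3] → best response C (payoff 3)
  P1 vs Z: payoffs [4, 1, 4] → best response A/C (payoff 4)
  P2 vs A: payoffs [0, 0, 3] → best response Z (payoff 3)
  P2 vs B: payoffs [2, 0, 2] → best response X/Z (payoff 2)
  P2 vs C: payoffs [3, 4, 1] → best response Y (payoff 4)
Mutual best responses: (A,Z), (C,Y) → Nash equilibria.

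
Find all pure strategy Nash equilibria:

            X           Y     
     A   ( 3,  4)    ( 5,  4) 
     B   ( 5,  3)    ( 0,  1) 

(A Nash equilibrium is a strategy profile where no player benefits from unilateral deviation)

Nash equilibrium: (A, Y), (B, X)

Work:
Best responses:
  P1 vs X: payoffs [3, 5] → best response B (payoff 5)
  P1 vs Y: payoffs [5, 0] → best response A (payoff 5)
  P2 vs A: payoffs [4, 4] → best response X/Y (payoff 4)
  P2 vs B: payoffs [3, 1] → best response X (payoff 3)
Mutual best responses: (A,Y), (B,X) → Nash equilibria.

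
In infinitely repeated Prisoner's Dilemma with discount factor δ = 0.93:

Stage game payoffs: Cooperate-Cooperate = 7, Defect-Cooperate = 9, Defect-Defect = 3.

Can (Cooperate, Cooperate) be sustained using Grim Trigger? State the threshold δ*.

δ* = 0.3333; since δ = 0.93 ≥ 0.3333, cooperation can be sustained

Work:
For Grim Trigger:
Cooperate forever: 7/(1-δ)
Defect then punished: 9 + 3·δ/(1-δ)
Need: 7/(1-δ) ≥ 9 + 3·δ/(1-δ)
Solving: δ ≥ (T-R)/(T-P) = (9-7)/(9-3) = 0.3333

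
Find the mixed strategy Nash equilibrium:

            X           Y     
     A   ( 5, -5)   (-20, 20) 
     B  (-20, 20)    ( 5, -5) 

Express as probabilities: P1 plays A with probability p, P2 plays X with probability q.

p = 0.5, q = 0.5

Work:
Find probabilities that make opponent indifferent:
P2 chooses q to make P1 indifferent between A and B
P1 chooses p to make P2 indifferent between X and Y
Mixed NE: P1 plays (A: 0.5, B: 0.5), P2 plays (X: 0.5, Y: 0.5)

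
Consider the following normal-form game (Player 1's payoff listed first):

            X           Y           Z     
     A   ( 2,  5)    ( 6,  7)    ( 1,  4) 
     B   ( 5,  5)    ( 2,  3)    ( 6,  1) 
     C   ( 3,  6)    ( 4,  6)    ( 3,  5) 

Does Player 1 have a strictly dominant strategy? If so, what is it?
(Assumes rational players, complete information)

No strictly dominant strategy exists for Player 1

Work:
A strategy strictly dominates another if it gives a strictly higher payoff against every opponent action. Compare each pair of P1's strategies column-by-column:
  A vs B: [2 vs 5, 6 vs 2, 1 vs 6] → A does not strictly dominate B (column X: 2 ≤ 5)
  A vs C: [2 vs 3, 6 vs 4, 1 vs 3] → A does not strictly dominate C (column X: 2 ≤ 3)
  B vs A: [5 vs 2, 2 vs 6, 6 vs 1] → B does not strictly dominate A (column Y: 2 ≤ 6)
  B vs C: [5 vs 3, 2 vs 4, 6 vs 3] → B does not strictly dominate C (column Y: 2 ≤ 4)
  C vs A: [3 vs 2, 4 vs 6, 3 vs 1] → C does not strictly dominate A (column Y: 4 ≤ 6)
  C vs B: [3 vs 5, 4 vs 2, 3 vs 6] → C does not strictly dominate B (column X: 3 ≤ 5)
No single strategy strictly dominates all others → no strictly dominant strategy.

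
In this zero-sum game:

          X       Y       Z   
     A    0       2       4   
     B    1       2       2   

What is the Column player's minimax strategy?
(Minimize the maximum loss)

Column should play X, value = 1

Work:
Column player minimizes Row's maximum payoff:
Column X: max payoff to Row = 1
Column Y: max payoff to Row = 2
Column Z: max payoff to Row = 4
Minimum is 1, achieved by column X.
Minimax strategy: X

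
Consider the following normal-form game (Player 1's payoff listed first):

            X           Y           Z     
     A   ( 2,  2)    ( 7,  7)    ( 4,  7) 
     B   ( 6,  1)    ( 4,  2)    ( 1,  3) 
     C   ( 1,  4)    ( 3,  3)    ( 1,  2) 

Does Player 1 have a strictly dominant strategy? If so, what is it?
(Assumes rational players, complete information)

No strictly dominant strategy exists for Player 1

Work:
A strategy strictly dominates another if it gives a strictly higher payoff against every opponent action. Compare each pair of P1's strategies column-by-column:
  A vs B: [2 vs 6, 7 vs 4, 4 vs 1] → A does not strictly dominate B (column X: 2 ≤ 6)
  A vs C: [2 vs 1, 7 vs 3, 4 vs 1] → A strictly dominates C
  B vs A: [6 vs 2, 4 vs 7, 1 vs 4] → B does not strictly dominate A (column Y: 4 ≤ 7)
  B vs C: [6 vs 1, 4 vs 3, 1 vs 1] → B does not strictly dominate C (column Z: 1 ≤ 1)
  C vs A: [1 vs 2, 3 vs 7, 1 vs 4] → C does not strictly dominate A (column X: 1 ≤ 2)
  C vs B: [1 vs 6, 3 vs 4, 1 vs 1] → C does not strictly dominate B (column X: 1 ≤ 6)
No single strategy strictly dominates all others → no strictly dominant strategy.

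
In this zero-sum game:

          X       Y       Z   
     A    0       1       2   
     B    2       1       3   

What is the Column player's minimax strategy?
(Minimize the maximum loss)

Column should play Y, value = 1

Work:
Column player minimizes Row's maximum payoff:
Column X: max payoff to Row = 2
Column Y: max payoff to Row = 1
Column Z: max payoff to Row = 3
Minimum is 1, achieved by column Y.
Minimax strategy: Y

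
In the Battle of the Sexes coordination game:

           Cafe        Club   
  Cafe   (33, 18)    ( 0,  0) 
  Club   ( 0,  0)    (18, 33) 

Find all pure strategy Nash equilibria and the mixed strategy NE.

Pure NE: (Cafe, Cafe) and (Club, Club); Mixed NE: p = 0.6471, q = 0.3529

Work:
Check pure NE:
(Cafe, Cafe): (33, 18) - no unilateral deviation beneficial
(Club, Club): (18, 33) - no unilateral deviation beneficial
Mixed NE: P1 plays Cafe with p = 0.6471, P2 plays Cafe with q = 0.3529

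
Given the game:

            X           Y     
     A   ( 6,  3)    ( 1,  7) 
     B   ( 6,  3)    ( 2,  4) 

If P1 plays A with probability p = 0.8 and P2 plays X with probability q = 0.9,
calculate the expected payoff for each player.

E[P1] = 5.52, E[P2] = 3.34

Work:
E[P1] = p·q·π₁(A,X) + p·(1-q)·π₁(A,Y) + (1-p)·q·π₁(B,X) + (1-p)·(1-q)·π₁(B,Y)
= 0.8·0.9·6 + 0.8·0.1·1 + 0.2·0.9·6 + 0.2·0.1·2
= 5.52

E[P2] = 3.34 (similar calculation)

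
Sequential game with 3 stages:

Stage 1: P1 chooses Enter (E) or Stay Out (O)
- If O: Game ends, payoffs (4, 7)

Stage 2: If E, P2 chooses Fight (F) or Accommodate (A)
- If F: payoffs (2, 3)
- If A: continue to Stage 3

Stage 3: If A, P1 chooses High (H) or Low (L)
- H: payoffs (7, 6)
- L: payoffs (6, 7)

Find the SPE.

SPE: (E, A, H); Outcome (7, 6)

Work:
Stage 3: P1 chooses H (7 vs 6)
Stage 2: P2: F->3, A->6 (anticipating H). Choose A
Stage 1: P1: O->4, E->7 (anticipating A, H). Choose E
SPE path: E -> A -> H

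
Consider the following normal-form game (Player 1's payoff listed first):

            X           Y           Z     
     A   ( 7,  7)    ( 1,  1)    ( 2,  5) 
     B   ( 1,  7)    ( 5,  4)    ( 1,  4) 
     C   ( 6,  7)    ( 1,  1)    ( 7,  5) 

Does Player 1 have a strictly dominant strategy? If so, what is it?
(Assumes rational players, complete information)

No strictly dominant strategy exists for Player 1

Work:
A strategy strictly dominates another if it gives a strictly higher payoff against every opponent action. Compare each pair of P1's strategies column-by-column:
  A vs B: [7 vs 1, 1 vs 5, 2 vs 1] → A does not strictly dominate B (column Y: 1 ≤ 5)
  A vs C: [7 vs 6, 1 vs 1, 2 vs 7] → A does not strictly dominate C (column Y: 1 ≤ 1)
  B vs A: [1 vs 7, 5 vs 1, 1 vs 2] → B does not strictly dominate A (column X: 1 ≤ 7)
  B vs C: [1 vs 6, 5 vs 1, 1 vs 7] → B does not strictly dominate C (column X: 1 ≤ 6)
  C vs A: [6 vs 7, 1 vs 1, 7 vs 2] → C does not strictly dominate A (column X: 6 ≤ 7)
  C vs B: [6 vs 1, 1 vs 5, 7 vs 1] → C does not strictly dominate B (column Y: 1 ≤ 5)
No single strategy strictly dominates all others → no strictly dominant strategy.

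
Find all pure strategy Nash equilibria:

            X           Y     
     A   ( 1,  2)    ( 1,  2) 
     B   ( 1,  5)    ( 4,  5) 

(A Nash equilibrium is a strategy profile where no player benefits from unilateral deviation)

Nash equilibrium: (A, X), (B, X), (B, Y)

Work:
Best responses:
  P1 vs X: payoffs [1, 1] → best response A/B (payoff 1)
  P1 vs Y: payoffs [1, 4] → best response B (payoff 4)
  P2 vs A: payoffs [2, 2] → best response X/Y (payoff 2)
  P2 vs B: payoffs [5, 5] → best response X/Y (payoff 5)
Mutual best responses: (A,X), (B,X), (B,Y) → Nash equilibria.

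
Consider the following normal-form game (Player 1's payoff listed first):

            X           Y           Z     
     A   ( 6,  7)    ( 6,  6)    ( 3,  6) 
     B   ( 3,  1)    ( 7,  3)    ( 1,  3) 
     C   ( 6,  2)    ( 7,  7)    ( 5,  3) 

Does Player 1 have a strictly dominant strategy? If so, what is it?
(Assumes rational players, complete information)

No strictly dominant strategy exists for Player 1

Work:
A strategy strictly dominates another if it gives a strictly higher payoff against every opponent action. Compare each pair of P1's strategies column-by-column:
  A vs B: [6 vs 3, 6 vs 7, 3 vs 1] → A does not strictly dominate B (column Y: 6 ≤ 7)
  A vs C: [6 vs 6, 6 vs 7, 3 vs 5] → A does not strictly dominate C (column X: 6 ≤ 6)
  B vs A: [3 vs 6, 7 vs 6, 1 vs 3] → B does not strictly dominate A (column X: 3 ≤ 6)
  B vs C: [3 vs 6, 7 vs 7, 1 vs 5] → B does not strictly dominate C (column X: 3 ≤ 6)
  C vs A: [6 vs 6, 7 vs 6, 5 vs 3] → C does not strictly dominate A (column X: 6 ≤ 6)
  C vs B: [6 vs 3, 7 vs 7, 5 vs 1] → C does not strictly dominate B (column Y: 7 ≤ 7)
No single strategy strictly dominates all others → no strictly dominant strategy.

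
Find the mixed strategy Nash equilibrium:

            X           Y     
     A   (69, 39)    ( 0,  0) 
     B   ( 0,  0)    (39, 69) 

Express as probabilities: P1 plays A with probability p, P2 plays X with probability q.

p = 0.6389, q = 0.3611

Work:
Find probabilities that make opponent indifferent:
P2 chooses q to make P1 indifferent between A and B
P1 chooses p to make P2 indifferent between X and Y
Mixed NE: P1 plays (A: 0.6389, B: 0.3611), P2 plays (X: 0.3611, Y: 0.6389)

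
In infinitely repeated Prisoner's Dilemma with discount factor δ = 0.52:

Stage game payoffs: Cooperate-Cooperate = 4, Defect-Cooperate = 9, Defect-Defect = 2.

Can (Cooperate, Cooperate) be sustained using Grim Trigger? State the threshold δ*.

δ* = 0.7143; since δ = 0.52 < 0.7143, cooperation cannot be sustained

Work:
For Grim Trigger:
Cooperate forever: 4/(1-δ)
Defect then punished: 9 + 2·δ/(1-δ)
Need: 4/(1-δ) ≥ 9 + 2·δ/(1-δ)
Solving: δ ≥ (T-R)/(T-P) = (9-4)/(9-2) = 0.7143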